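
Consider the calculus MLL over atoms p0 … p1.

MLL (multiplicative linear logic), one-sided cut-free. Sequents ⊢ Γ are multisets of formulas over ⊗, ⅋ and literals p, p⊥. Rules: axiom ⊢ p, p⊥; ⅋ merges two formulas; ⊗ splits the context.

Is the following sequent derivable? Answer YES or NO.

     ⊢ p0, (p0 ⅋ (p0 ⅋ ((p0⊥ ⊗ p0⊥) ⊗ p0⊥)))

Proof tree:
[⅋]  ⊢ p0, (p0 ⅋ (p0 ⅋ ((p0⊥ ⊗ p0⊥) ⊗ p0⊥)))
  [⅋]  ⊢ p0, p0, (p0 ⅋ ((p0⊥ ⊗ p0⊥) ⊗ p0⊥))
    [⊗]  ⊢ p0, p0, p0, ((p0⊥ ⊗ p0⊥) ⊗ p0⊥)
      [⊗]  ⊢ p0, p0, (p0⊥ ⊗ p0⊥)
        [Ax]  ⊢ p0, p0⊥
        [Ax]  ⊢ p0, p0⊥
      [Ax]  ⊢ p0, p0⊥

Result: YES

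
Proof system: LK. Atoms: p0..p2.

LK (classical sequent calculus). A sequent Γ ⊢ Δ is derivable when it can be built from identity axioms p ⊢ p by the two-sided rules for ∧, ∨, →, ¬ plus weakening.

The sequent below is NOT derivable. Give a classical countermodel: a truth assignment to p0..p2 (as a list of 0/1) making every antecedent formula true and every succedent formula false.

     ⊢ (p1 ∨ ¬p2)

Enumerate valuations to refute Γ ⊢ Δ:
  v=000: Γ:[] Δ:[(p1 ∨ ¬p2)=T] refutes=False
  v=001: Γ:[] Δ:[(p1 ∨ ¬p2)=F] refutes=True  ← countermodel

Result: [0, 0, 1]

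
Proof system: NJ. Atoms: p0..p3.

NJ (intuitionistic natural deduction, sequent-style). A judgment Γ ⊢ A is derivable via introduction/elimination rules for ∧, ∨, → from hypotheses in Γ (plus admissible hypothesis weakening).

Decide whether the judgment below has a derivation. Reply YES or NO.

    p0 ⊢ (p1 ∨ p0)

Derivation trace:
[∨I₂] p0 ⊢ (p1 ∨ p0)
  [→E] p0 ⊢ p0
    [→I]  ⊢ (p0 → p0)
      [Ax] p0 ⊢ p0
    [Ax] p0 ⊢ p0

Result: YES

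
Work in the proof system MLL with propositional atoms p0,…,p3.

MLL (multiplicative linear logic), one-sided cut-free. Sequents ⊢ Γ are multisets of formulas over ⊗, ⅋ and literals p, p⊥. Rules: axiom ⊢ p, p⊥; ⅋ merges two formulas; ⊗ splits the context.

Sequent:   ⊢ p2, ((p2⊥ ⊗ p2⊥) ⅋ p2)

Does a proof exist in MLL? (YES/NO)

Derivation (root first):
[⅋]  ⊢ p2, ((p2⊥ ⊗ p2⊥) ⅋ p2)
  [⊗]  ⊢ p2, p2, (p2⊥ ⊗ p2⊥)
    [Ax]  ⊢ p2, p2⊥
    [Ax]  ⊢ p2, p2⊥

Result: YES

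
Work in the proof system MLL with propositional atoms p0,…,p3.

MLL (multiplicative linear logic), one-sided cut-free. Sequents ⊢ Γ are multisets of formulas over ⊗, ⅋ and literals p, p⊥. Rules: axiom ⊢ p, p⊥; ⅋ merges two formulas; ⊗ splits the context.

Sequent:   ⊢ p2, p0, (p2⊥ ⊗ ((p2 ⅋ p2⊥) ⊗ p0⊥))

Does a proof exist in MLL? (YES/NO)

Derivation trace:
[⊗]  ⊢ p2, p0, (p2⊥ ⊗ ((p2 ⅋ p2⊥) ⊗ p0⊥))
  [Ax]  ⊢ p2, p2⊥
  [⊗]  ⊢ p0, ((p2 ⅋ p2⊥) ⊗ p0⊥)
    [⅋]  ⊢ (p2 ⅋ p2⊥)
      [Ax]  ⊢ p2, p2⊥
    [Ax]  ⊢ p0, p0⊥

Result: YES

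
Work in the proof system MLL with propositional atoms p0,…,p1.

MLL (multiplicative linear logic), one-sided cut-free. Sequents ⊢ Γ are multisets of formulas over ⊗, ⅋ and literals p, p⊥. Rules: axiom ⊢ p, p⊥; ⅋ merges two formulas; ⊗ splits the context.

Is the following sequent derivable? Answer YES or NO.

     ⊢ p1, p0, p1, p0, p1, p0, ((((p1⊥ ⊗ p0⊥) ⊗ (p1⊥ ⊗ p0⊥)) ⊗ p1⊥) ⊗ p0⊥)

Derivation (root first):
[⊗]  ⊢ p1, p0, p1, p0, p1, p0, ((((p1⊥ ⊗ p0⊥) ⊗ (p1⊥ ⊗ p0⊥)) ⊗ p1⊥) ⊗ p0⊥)
  [⊗]  ⊢ p1, p0, p1, p0, p1, (((p1⊥ ⊗ p0⊥) ⊗ (p1⊥ ⊗ p0⊥)) ⊗ p1⊥)
    [⊗]  ⊢ p1, p0, p1, p0, ((p1⊥ ⊗ p0⊥) ⊗ (p1⊥ ⊗ p0⊥))
      [⊗]  ⊢ p1, p0, (p1⊥ ⊗ p0⊥)
        [Ax]  ⊢ p1, p1⊥
        [Ax]  ⊢ p0, p0⊥
      [⊗]  ⊢ p1, p0, (p1⊥ ⊗ p0⊥)
        [Ax]  ⊢ p1, p1⊥
        [Ax]  ⊢ p0, p0⊥
    [Ax]  ⊢ p1, p1⊥
  [Ax]  ⊢ p0, p0⊥

Result: YES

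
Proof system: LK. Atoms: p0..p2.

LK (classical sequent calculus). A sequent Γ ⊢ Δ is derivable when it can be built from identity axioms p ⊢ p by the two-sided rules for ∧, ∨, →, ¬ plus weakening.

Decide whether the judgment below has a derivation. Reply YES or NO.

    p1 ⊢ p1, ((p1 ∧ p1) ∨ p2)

Proof tree:
[∨R] p1 ⊢ p1, ((p1 ∧ p1) ∨ p2)
  [WR] p1 ⊢ p1, (p1 ∧ p1), p2
    [∧R] p1 ⊢ p1, (p1 ∧ p1)
      [Ax] p1 ⊢ p1
      [WR] p1 ⊢ p1, p1
        [Ax] p1 ⊢ p1

Result: YES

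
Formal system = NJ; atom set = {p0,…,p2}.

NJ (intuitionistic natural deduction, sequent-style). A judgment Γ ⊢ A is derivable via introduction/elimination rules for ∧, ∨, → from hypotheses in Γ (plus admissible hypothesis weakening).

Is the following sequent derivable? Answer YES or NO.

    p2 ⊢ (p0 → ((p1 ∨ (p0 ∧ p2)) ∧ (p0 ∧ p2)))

Proof tree:
[→I] p2 ⊢ (p0 → ((p1 ∨ (p0 ∧ p2)) ∧ (p0 ∧ p2)))
  [∧I] p2, p0 ⊢ ((p1 ∨ (p0 ∧ p2)) ∧ (p0 ∧ p2))
    [∨I₂] p2, p0 ⊢ (p1 ∨ (p0 ∧ p2))
      [∧I] p2, p0 ⊢ (p0 ∧ p2)
        [Ax] p0 ⊢ p0
        [Ax] p2 ⊢ p2
    [∧I] p2, p0 ⊢ (p0 ∧ p2)
      [Ax] p0 ⊢ p0
      [Ax] p2 ⊢ p2

Result: YES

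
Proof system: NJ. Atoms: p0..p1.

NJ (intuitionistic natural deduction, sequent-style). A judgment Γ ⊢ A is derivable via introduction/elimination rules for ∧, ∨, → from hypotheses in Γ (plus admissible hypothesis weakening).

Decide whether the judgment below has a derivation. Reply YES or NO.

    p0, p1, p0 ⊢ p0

Derivation trace:
[Wk] p0, p1, p0 ⊢ p0
  [Wk] p0, p1 ⊢ p0
    [Ax] p0 ⊢ p0

Result: YES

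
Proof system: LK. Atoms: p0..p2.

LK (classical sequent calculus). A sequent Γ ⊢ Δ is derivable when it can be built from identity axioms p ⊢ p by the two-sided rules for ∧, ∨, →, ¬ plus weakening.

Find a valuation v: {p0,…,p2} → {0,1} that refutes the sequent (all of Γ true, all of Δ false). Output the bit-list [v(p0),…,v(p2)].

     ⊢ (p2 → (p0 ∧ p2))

Search for a countermodel by truth-table:
  v=000: Γ:[] Δ:[(p2 → (p0 ∧ p2))=T] refutes=False
  v=001: Γ:[] Δ:[(p2 → (p0 ∧ p2))=F] refutes=True  ← countermodel

Result: [0, 0, 1]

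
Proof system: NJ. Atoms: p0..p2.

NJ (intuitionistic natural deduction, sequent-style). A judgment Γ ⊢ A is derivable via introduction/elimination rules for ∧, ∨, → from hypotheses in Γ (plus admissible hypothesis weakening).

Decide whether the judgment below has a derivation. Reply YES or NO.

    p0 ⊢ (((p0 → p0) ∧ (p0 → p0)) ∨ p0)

Proof tree:
[∨I₁] p0 ⊢ (((p0 → p0) ∧ (p0 → p0)) ∨ p0)
  [Wk] p0 ⊢ ((p0 → p0) ∧ (p0 → p0))
    [∧I]  ⊢ ((p0 → p0) ∧ (p0 → p0))
      [→I]  ⊢ (p0 → p0)
        [Ax] p0 ⊢ p0
      [→I]  ⊢ (p0 → p0)
        [Ax] p0 ⊢ p0

Result: YES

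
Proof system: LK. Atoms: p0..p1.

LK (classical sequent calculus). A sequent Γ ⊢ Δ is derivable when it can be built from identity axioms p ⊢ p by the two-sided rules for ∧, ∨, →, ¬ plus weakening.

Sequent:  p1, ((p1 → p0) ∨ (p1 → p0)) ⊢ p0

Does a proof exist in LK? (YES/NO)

Derivation trace:
[∨L] p1, ((p1 → p0) ∨ (p1 → p0)) ⊢ p0
  [→L] p1, (p1 → p0) ⊢ p0
    [Ax] p1 ⊢ p1
    [Ax] p0 ⊢ p0
  [→L] p1, (p1 → p0) ⊢ p0
    [Ax] p1 ⊢ p1
    [Ax] p0 ⊢ p0

Result: YES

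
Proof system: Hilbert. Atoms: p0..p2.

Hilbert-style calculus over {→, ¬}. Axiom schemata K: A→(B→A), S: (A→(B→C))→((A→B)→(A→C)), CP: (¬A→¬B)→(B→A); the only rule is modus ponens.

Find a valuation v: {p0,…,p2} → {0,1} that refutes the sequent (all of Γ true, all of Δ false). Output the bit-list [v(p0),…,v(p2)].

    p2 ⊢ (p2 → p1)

Truth-table refutation:
  v=000: Γ:[p2=F] Δ:[(p2 → p1)=T] refutes=False
  v=001: Γ:[p2=T] Δ:[(p2 → p1)=F] refutes=True  ← countermodel

Result: [0, 0, 1]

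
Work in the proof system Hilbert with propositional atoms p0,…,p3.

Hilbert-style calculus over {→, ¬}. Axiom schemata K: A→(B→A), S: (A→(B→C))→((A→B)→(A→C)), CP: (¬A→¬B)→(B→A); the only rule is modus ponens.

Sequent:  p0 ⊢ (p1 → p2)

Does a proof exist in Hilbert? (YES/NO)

Truth-table refutation:
  v=0000: Γ:[p0=F] Δ:[(p1 → p2)=T] refutes=False
  v=0001: Γ:[p0=F] Δ:[(p1 → p2)=T] refutes=False
  v=0010: Γ:[p0=F] Δ:[(p1 → p2)=T] refutes=False
  v=0011: Γ:[p0=F] Δ:[(p1 → p2)=T] refutes=False
  v=0100: Γ:[p0=F] Δ:[(p1 → p2)=F] refutes=False
  v=0101: Γ:[p0=F] Δ:[(p1 → p2)=F] refutes=False
  v=0110: Γ:[p0=F] Δ:[(p1 → p2)=T] refutes=False
  v=0111: Γ:[p0=F] Δ:[(p1 → p2)=T] refutes=False
  v=1000: Γ:[p0=T] Δ:[(p1 → p2)=T] refutes=False
  v=1001: Γ:[p0=T] Δ:[(p1 → p2)=T] refutes=False
  v=1010: Γ:[p0=T] Δ:[(p1 → p2)=T] refutes=False
  v=1011: Γ:[p0=T] Δ:[(p1 → p2)=T] refutes=False
  v=1100: Γ:[p0=T] Δ:[(p1 → p2)=F] refutes=True  ← countermodel

Result: NO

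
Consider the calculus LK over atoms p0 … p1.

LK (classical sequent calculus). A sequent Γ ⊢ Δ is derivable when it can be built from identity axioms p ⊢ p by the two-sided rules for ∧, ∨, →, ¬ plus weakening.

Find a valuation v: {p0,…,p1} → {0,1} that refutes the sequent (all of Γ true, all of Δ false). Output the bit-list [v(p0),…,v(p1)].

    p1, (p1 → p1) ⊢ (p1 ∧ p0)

Enumerate valuations to refute Γ ⊢ Δ:
  v=00: Γ:[p1=F, (p1 → p1)=T] Δ:[(p1 ∧ p0)=F] refutes=False
  v=01: Γ:[p1=T, (p1 → p1)=T] Δ:[(p1 ∧ p0)=F] refutes=True  ← countermodel

Result: [0, 1]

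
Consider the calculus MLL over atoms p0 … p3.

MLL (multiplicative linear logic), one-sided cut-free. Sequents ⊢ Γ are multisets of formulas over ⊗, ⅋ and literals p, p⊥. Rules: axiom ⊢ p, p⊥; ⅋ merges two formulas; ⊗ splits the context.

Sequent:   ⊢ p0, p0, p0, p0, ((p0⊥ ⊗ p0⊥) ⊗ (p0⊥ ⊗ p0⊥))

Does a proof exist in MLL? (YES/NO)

Derivation (root first):
[⊗]  ⊢ p0, p0, p0, p0, ((p0⊥ ⊗ p0⊥) ⊗ (p0⊥ ⊗ p0⊥))
  [⊗]  ⊢ p0, p0, (p0⊥ ⊗ p0⊥)
    [Ax]  ⊢ p0, p0⊥
    [Ax]  ⊢ p0, p0⊥
  [⊗]  ⊢ p0, p0, (p0⊥ ⊗ p0⊥)
    [Ax]  ⊢ p0, p0⊥
    [Ax]  ⊢ p0, p0⊥

Result: YES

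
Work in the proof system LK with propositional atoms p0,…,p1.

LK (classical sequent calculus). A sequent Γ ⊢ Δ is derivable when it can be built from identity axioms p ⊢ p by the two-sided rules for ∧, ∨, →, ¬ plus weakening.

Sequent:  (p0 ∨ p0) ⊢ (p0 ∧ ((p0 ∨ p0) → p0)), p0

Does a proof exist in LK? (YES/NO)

Derivation trace:
[∨L] (p0 ∨ p0) ⊢ (p0 ∧ ((p0 ∨ p0) → p0)), p0
  [∧R] p0 ⊢ (p0 ∧ ((p0 ∨ p0) → p0))
    [Ax] p0 ⊢ p0
    [→R]  ⊢ ((p0 ∨ p0) → p0)
      [∨L] (p0 ∨ p0) ⊢ p0
        [Ax] p0 ⊢ p0
        [Ax] p0 ⊢ p0
  [Ax] p0 ⊢ p0

Result: YES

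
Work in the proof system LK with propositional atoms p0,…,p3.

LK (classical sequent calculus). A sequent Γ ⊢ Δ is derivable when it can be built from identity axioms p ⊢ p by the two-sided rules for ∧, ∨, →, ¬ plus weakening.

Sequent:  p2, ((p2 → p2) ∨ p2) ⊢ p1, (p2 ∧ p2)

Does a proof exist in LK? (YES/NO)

Derivation trace:
[∧R] p2, ((p2 → p2) ∨ p2) ⊢ p1, (p2 ∧ p2)
  [Ax] p2 ⊢ p2
  [∨L] p2, ((p2 → p2) ∨ p2) ⊢ p1, p2
    [WR] p2, (p2 → p2) ⊢ p2, p1
      [→L] p2, (p2 → p2) ⊢ p2
        [Ax] p2 ⊢ p2
        [Ax] p2 ⊢ p2
    [Ax] p2 ⊢ p2

Result: YES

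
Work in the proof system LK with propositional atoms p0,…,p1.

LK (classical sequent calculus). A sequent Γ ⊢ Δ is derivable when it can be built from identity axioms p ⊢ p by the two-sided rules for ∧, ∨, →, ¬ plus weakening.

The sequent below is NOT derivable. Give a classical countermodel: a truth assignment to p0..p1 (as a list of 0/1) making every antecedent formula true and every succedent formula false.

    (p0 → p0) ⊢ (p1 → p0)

Enumerate valuations to refute Γ ⊢ Δ:
  v=00: Γ:[(p0 → p0)=T] Δ:[(p1 → p0)=T] refutes=False
  v=01: Γ:[(p0 → p0)=T] Δ:[(p1 → p0)=F] refutes=True  ← countermodel

Result: [0, 1]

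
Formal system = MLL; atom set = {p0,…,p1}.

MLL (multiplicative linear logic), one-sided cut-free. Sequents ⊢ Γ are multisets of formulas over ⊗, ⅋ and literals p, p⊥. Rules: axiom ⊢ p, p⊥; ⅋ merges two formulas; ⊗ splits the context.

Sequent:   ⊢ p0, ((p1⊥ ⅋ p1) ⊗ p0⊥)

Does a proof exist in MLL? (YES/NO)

Derivation trace:
[⊗]  ⊢ p0, ((p1⊥ ⅋ p1) ⊗ p0⊥)
  [⅋]  ⊢ (p1⊥ ⅋ p1)
    [Ax]  ⊢ p1, p1⊥
  [Ax]  ⊢ p0, p0⊥

Result: YES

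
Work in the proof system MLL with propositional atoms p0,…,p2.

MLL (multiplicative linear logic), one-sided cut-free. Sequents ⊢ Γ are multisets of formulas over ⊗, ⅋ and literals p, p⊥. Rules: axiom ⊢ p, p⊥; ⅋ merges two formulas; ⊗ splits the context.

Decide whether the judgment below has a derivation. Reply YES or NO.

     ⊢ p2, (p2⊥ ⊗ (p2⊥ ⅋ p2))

Derivation trace:
[⊗]  ⊢ p2, (p2⊥ ⊗ (p2⊥ ⅋ p2))
  [Ax]  ⊢ p2, p2⊥
  [⅋]  ⊢ (p2⊥ ⅋ p2)
    [Ax]  ⊢ p2, p2⊥

Result: YES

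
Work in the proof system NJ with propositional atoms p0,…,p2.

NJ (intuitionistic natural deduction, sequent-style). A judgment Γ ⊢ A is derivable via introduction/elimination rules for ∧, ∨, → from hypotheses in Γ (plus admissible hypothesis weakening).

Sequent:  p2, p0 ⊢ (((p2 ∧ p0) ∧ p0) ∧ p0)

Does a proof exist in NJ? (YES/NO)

Derivation trace:
[∧I] p2, p0 ⊢ (((p2 ∧ p0) ∧ p0) ∧ p0)
  [∧I] p2, p0 ⊢ ((p2 ∧ p0) ∧ p0)
    [∧I] p2, p0 ⊢ (p2 ∧ p0)
      [Ax] p2 ⊢ p2
      [Ax] p0 ⊢ p0
    [Ax] p0 ⊢ p0
  [Ax] p0 ⊢ p0

Result: YES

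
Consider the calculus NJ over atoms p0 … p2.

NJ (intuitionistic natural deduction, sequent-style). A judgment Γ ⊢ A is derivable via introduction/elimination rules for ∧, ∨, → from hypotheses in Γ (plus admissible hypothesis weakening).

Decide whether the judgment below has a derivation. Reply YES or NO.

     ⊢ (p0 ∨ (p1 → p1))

Proof tree:
[∨I₂]  ⊢ (p0 ∨ (p1 → p1))
  [→I]  ⊢ (p1 → p1)
    [Ax] p1 ⊢ p1

Result: YES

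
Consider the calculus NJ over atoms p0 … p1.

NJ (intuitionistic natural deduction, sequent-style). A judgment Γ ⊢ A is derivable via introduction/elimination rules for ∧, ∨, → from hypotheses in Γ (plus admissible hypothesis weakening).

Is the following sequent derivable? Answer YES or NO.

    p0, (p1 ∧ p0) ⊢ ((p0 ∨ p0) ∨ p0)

Derivation trace:
[∨I₁] p0, (p1 ∧ p0) ⊢ ((p0 ∨ p0) ∨ p0)
  [∨I₁] p0, (p1 ∧ p0) ⊢ (p0 ∨ p0)
    [Wk] p0, (p1 ∧ p0) ⊢ p0
      [Ax] p0 ⊢ p0

Result: YES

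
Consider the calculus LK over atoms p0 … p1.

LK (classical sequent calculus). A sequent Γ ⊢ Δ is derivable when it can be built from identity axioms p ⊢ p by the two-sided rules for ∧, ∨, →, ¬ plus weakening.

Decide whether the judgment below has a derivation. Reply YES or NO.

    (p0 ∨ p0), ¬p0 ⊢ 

Derivation (root first):
[¬L] (p0 ∨ p0), ¬p0 ⊢ 
  [∨L] (p0 ∨ p0) ⊢ p0
    [Ax] p0 ⊢ p0
    [WR] p0 ⊢ p0, p0
      [Ax] p0 ⊢ p0

Result: YES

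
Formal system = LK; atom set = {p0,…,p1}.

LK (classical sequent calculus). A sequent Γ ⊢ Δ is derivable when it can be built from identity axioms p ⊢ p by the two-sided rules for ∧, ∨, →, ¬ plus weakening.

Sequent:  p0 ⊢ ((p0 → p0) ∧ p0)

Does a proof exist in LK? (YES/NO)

Proof tree:
[∧R] p0 ⊢ ((p0 → p0) ∧ p0)
  [→R]  ⊢ (p0 → p0)
    [Ax] p0 ⊢ p0
  [Ax] p0 ⊢ p0

Result: YES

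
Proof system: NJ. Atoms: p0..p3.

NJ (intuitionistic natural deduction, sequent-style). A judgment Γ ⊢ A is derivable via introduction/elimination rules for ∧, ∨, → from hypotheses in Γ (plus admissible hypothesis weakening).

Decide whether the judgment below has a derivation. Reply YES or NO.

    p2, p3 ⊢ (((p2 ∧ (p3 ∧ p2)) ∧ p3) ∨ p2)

Derivation trace:
[∨I₁] p2, p3 ⊢ (((p2 ∧ (p3 ∧ p2)) ∧ p3) ∨ p2)
  [∧I] p2, p3 ⊢ ((p2 ∧ (p3 ∧ p2)) ∧ p3)
    [∧I] p2, p3 ⊢ (p2 ∧ (p3 ∧ p2))
      [Ax] p2 ⊢ p2
      [∧I] p2, p3 ⊢ (p3 ∧ p2)
        [Ax] p3 ⊢ p3
        [Ax] p2 ⊢ p2
    [Ax] p3 ⊢ p3

Result: YES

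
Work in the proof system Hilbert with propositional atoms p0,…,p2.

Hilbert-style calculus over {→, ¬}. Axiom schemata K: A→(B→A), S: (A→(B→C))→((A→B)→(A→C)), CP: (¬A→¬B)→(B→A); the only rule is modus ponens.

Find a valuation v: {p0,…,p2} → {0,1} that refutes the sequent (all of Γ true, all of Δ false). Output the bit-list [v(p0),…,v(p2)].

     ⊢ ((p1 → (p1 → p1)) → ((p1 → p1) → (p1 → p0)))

Search for a countermodel by truth-table:
  v=000: Γ:[] Δ:[((p1 → (p1 → p1)) → ((p1 → p1) → (p1 → p0)))=T] refutes=False
  v=001: Γ:[] Δ:[((p1 → (p1 → p1)) → ((p1 → p1) → (p1 → p0)))=T] refutes=False
  v=010: Γ:[] Δ:[((p1 → (p1 → p1)) → ((p1 → p1) → (p1 → p0)))=F] refutes=True  ← countermodel

Result: [0, 1, 0]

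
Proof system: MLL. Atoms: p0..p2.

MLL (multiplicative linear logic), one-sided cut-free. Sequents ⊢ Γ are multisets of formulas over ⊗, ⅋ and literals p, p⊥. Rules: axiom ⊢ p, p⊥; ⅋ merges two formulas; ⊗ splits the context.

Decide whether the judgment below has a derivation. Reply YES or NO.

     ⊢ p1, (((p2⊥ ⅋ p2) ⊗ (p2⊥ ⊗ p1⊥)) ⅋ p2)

Derivation (root first):
[⅋]  ⊢ p1, (((p2⊥ ⅋ p2) ⊗ (p2⊥ ⊗ p1⊥)) ⅋ p2)
  [⊗]  ⊢ p2, p1, ((p2⊥ ⅋ p2) ⊗ (p2⊥ ⊗ p1⊥))
    [⅋]  ⊢ (p2⊥ ⅋ p2)
      [Ax]  ⊢ p2, p2⊥
    [⊗]  ⊢ p2, p1, (p2⊥ ⊗ p1⊥)
      [Ax]  ⊢ p2, p2⊥
      [Ax]  ⊢ p1, p1⊥

Result: YES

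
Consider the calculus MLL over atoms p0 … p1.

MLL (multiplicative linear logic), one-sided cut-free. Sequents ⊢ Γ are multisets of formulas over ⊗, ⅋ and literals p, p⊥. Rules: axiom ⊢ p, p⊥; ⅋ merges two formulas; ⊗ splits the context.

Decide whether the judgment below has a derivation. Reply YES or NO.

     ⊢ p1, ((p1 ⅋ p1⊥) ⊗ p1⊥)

Proof tree:
[⊗]  ⊢ p1, ((p1 ⅋ p1⊥) ⊗ p1⊥)
  [⅋]  ⊢ (p1 ⅋ p1⊥)
    [Ax]  ⊢ p1, p1⊥
  [Ax]  ⊢ p1, p1⊥

Result: YES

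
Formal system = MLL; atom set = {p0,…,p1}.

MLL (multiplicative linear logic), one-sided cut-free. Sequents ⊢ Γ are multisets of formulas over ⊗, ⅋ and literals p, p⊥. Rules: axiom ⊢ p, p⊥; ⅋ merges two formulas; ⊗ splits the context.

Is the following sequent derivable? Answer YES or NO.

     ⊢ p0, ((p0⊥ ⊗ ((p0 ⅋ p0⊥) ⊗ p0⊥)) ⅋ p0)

Proof tree:
[⅋]  ⊢ p0, ((p0⊥ ⊗ ((p0 ⅋ p0⊥) ⊗ p0⊥)) ⅋ p0)
  [⊗]  ⊢ p0, p0, (p0⊥ ⊗ ((p0 ⅋ p0⊥) ⊗ p0⊥))
    [Ax]  ⊢ p0, p0⊥
    [⊗]  ⊢ p0, ((p0 ⅋ p0⊥) ⊗ p0⊥)
      [⅋]  ⊢ (p0 ⅋ p0⊥)
        [Ax]  ⊢ p0, p0⊥
      [Ax]  ⊢ p0, p0⊥

Result: YES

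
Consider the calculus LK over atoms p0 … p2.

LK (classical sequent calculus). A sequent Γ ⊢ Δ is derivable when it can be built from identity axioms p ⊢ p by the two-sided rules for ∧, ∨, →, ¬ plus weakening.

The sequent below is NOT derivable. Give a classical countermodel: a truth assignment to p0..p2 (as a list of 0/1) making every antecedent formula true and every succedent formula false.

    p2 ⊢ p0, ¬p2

Search for a countermodel by truth-table:
  v=000: Γ:[p2=F] Δ:[p0=F, ¬p2=T] refutes=False
  v=001: Γ:[p2=T] Δ:[p0=F, ¬p2=F] refutes=True  ← countermodel

Result: [0, 0, 1]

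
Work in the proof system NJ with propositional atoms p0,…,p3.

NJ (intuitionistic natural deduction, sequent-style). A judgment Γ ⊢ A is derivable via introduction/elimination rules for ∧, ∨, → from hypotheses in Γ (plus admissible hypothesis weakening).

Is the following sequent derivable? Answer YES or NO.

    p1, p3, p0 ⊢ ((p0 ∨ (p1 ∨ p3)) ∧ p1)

Proof tree:
[∧I] p1, p3, p0 ⊢ ((p0 ∨ (p1 ∨ p3)) ∧ p1)
  [∨I₂] p3 ⊢ (p0 ∨ (p1 ∨ p3))
    [∨I₂] p3 ⊢ (p1 ∨ p3)
      [Ax] p3 ⊢ p3
  [Wk] p1, p0 ⊢ p1
    [Ax] p1 ⊢ p1

Result: YES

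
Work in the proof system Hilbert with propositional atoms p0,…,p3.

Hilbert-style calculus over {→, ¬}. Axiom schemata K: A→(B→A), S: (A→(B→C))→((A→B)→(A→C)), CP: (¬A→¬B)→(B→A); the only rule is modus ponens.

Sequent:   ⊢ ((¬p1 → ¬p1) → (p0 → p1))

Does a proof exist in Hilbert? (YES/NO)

Truth-table refutation:
  v=0000: Γ:[] Δ:[((¬p1 → ¬p1) → (p0 → p1))=T] refutes=False
  v=0001: Γ:[] Δ:[((¬p1 → ¬p1) → (p0 → p1))=T] refutes=False
  v=0010: Γ:[] Δ:[((¬p1 → ¬p1) → (p0 → p1))=T] refutes=False
  v=0011: Γ:[] Δ:[((¬p1 → ¬p1) → (p0 → p1))=T] refutes=False
  v=0100: Γ:[] Δ:[((¬p1 → ¬p1) → (p0 → p1))=T] refutes=False
  v=0101: Γ:[] Δ:[((¬p1 → ¬p1) → (p0 → p1))=T] refutes=False
  v=0110: Γ:[] Δ:[((¬p1 → ¬p1) → (p0 → p1))=T] refutes=False
  v=0111: Γ:[] Δ:[((¬p1 → ¬p1) → (p0 → p1))=T] refutes=False
  v=1000: Γ:[] Δ:[((¬p1 → ¬p1) → (p0 → p1))=F] refutes=True  ← countermodel

Result: NO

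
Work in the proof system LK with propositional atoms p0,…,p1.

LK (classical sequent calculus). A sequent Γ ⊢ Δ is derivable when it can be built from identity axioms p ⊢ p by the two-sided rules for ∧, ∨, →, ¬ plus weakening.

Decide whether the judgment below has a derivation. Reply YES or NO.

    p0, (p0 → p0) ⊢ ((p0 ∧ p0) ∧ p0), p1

Derivation (root first):
[→L] p0, (p0 → p0) ⊢ ((p0 ∧ p0) ∧ p0), p1
  [Ax] p0 ⊢ p0
  [WR] p0 ⊢ ((p0 ∧ p0) ∧ p0), p1
    [∧R] p0 ⊢ ((p0 ∧ p0) ∧ p0)
      [∧R] p0 ⊢ (p0 ∧ p0)
        [Ax] p0 ⊢ p0
        [Ax] p0 ⊢ p0
      [Ax] p0 ⊢ p0

Result: YES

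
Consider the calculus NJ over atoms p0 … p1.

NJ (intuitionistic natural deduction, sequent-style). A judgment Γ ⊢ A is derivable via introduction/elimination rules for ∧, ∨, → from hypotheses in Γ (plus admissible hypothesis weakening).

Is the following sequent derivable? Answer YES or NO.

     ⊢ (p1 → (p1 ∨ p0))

Derivation (root first):
[→I]  ⊢ (p1 → (p1 ∨ p0))
  [∨I₁] p1 ⊢ (p1 ∨ p0)
    [Ax] p1 ⊢ p1

Result: YES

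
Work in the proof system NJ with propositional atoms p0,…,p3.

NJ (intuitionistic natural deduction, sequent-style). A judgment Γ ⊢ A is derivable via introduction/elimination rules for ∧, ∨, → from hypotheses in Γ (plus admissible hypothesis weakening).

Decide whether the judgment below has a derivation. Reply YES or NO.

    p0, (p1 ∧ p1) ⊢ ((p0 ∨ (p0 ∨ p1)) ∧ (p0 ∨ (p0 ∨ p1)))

Derivation (root first):
[Wk] p0, (p1 ∧ p1) ⊢ ((p0 ∨ (p0 ∨ p1)) ∧ (p0 ∨ (p0 ∨ p1)))
  [∧I] p0 ⊢ ((p0 ∨ (p0 ∨ p1)) ∧ (p0 ∨ (p0 ∨ p1)))
    [∨I₂] p0 ⊢ (p0 ∨ (p0 ∨ p1))
      [∨I₁] p0 ⊢ (p0 ∨ p1)
        [Ax] p0 ⊢ p0
    [∨I₂] p0 ⊢ (p0 ∨ (p0 ∨ p1))
      [∨I₁] p0 ⊢ (p0 ∨ p1)
        [Ax] p0 ⊢ p0

Result: YES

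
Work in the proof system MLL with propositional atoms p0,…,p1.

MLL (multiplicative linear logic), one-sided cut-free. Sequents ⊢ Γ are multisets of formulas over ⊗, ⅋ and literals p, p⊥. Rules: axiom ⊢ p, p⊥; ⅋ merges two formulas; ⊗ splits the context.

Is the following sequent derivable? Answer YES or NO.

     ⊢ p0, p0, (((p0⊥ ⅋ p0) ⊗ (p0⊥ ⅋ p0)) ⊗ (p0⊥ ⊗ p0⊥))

Derivation (root first):
[⊗]  ⊢ p0, p0, (((p0⊥ ⅋ p0) ⊗ (p0⊥ ⅋ p0)) ⊗ (p0⊥ ⊗ p0⊥))
  [⊗]  ⊢ ((p0⊥ ⅋ p0) ⊗ (p0⊥ ⅋ p0))
    [⅋]  ⊢ (p0⊥ ⅋ p0)
      [Ax]  ⊢ p0, p0⊥
    [⅋]  ⊢ (p0⊥ ⅋ p0)
      [Ax]  ⊢ p0, p0⊥
  [⊗]  ⊢ p0, p0, (p0⊥ ⊗ p0⊥)
    [Ax]  ⊢ p0, p0⊥
    [Ax]  ⊢ p0, p0⊥

Result: YES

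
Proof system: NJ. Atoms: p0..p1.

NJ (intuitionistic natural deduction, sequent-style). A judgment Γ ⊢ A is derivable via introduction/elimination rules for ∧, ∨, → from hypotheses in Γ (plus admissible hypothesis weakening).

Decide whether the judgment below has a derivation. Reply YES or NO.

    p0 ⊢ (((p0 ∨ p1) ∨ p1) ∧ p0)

Derivation trace:
[∧I] p0 ⊢ (((p0 ∨ p1) ∨ p1) ∧ p0)
  [∨I₁] p0 ⊢ ((p0 ∨ p1) ∨ p1)
    [∨I₁] p0 ⊢ (p0 ∨ p1)
      [Ax] p0 ⊢ p0
  [Ax] p0 ⊢ p0

Result: YES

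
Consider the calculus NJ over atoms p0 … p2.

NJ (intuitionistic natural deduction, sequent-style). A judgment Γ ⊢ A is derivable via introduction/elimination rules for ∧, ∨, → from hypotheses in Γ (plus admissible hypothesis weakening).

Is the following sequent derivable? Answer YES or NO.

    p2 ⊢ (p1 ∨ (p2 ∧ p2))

Derivation (root first):
[∨I₂] p2 ⊢ (p1 ∨ (p2 ∧ p2))
  [∧I] p2 ⊢ (p2 ∧ p2)
    [Ax] p2 ⊢ p2
    [Ax] p2 ⊢ p2

Result: YES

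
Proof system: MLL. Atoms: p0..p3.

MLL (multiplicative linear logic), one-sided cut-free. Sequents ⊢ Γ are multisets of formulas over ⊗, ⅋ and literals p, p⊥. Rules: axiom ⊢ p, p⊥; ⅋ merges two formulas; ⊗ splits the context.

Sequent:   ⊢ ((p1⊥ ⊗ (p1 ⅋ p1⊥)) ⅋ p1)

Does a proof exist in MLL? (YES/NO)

Proof tree:
[⅋]  ⊢ ((p1⊥ ⊗ (p1 ⅋ p1⊥)) ⅋ p1)
  [⊗]  ⊢ p1, (p1⊥ ⊗ (p1 ⅋ p1⊥))
    [Ax]  ⊢ p1, p1⊥
    [⅋]  ⊢ (p1 ⅋ p1⊥)
      [Ax]  ⊢ p1, p1⊥

Result: YES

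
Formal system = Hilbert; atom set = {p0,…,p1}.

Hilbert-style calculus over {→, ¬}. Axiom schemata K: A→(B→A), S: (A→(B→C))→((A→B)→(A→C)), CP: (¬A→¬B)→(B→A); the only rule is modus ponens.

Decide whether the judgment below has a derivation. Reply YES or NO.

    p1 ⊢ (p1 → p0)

Search for a countermodel by truth-table:
  v=00: Γ:[p1=F] Δ:[(p1 → p0)=T] refutes=False
  v=01: Γ:[p1=T] Δ:[(p1 → p0)=F] refutes=True  ← countermodel

Result: NO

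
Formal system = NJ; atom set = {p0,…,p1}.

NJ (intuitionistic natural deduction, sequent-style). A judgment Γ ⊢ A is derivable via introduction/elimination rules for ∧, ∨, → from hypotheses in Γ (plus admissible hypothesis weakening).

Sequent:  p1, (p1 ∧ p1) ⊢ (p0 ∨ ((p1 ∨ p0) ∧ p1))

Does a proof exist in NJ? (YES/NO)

Derivation (root first):
[∨I₂] p1, (p1 ∧ p1) ⊢ (p0 ∨ ((p1 ∨ p0) ∧ p1))
  [Wk] p1, (p1 ∧ p1) ⊢ ((p1 ∨ p0) ∧ p1)
    [∧I] p1 ⊢ ((p1 ∨ p0) ∧ p1)
      [∨I₁] p1 ⊢ (p1 ∨ p0)
        [Ax] p1 ⊢ p1
      [Ax] p1 ⊢ p1

Result: YES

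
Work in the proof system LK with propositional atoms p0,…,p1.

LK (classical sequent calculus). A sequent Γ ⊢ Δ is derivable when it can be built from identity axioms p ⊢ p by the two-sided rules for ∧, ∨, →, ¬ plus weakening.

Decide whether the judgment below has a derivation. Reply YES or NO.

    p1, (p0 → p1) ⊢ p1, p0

Derivation (root first):
[→L] p1, (p0 → p1) ⊢ p1, p0
  [WR] p1 ⊢ p1, p0
    [Ax] p1 ⊢ p1
  [WR] p1 ⊢ p1, p0
    [Ax] p1 ⊢ p1

Result: YES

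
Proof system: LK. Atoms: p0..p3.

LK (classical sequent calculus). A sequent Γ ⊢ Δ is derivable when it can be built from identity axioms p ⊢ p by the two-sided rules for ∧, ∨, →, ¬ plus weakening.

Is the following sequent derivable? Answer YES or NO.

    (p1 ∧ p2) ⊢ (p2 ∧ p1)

Derivation trace:
[∧L] (p1 ∧ p2) ⊢ (p2 ∧ p1)
  [∧R] p1, p2 ⊢ (p2 ∧ p1)
    [Ax] p2 ⊢ p2
    [Ax] p1 ⊢ p1

Result: YES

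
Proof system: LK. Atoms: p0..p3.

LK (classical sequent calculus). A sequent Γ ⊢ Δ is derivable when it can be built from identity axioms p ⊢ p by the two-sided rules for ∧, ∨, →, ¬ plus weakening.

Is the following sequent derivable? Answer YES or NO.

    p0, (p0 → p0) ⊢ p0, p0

Proof tree:
[WR] p0, (p0 → p0) ⊢ p0, p0
  [→L] p0, (p0 → p0) ⊢ p0
    [Ax] p0 ⊢ p0
    [Ax] p0 ⊢ p0

Result: YES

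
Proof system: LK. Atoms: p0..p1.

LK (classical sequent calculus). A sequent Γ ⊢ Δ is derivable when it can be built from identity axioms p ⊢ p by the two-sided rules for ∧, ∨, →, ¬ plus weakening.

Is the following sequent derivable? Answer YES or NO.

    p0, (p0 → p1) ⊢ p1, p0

Derivation trace:
[→L] p0, (p0 → p1) ⊢ p1, p0
  [WR] p0 ⊢ p0, p1, p0
    [WR] p0 ⊢ p0, p1
      [Ax] p0 ⊢ p0
  [Ax] p1 ⊢ p1

Result: YES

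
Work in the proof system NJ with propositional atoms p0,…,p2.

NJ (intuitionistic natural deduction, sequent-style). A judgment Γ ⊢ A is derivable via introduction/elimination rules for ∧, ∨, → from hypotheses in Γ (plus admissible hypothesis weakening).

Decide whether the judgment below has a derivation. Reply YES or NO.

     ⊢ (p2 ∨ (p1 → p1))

Proof tree:
[∨I₂]  ⊢ (p2 ∨ (p1 → p1))
  [→I]  ⊢ (p1 → p1)
    [Ax] p1 ⊢ p1

Result: YES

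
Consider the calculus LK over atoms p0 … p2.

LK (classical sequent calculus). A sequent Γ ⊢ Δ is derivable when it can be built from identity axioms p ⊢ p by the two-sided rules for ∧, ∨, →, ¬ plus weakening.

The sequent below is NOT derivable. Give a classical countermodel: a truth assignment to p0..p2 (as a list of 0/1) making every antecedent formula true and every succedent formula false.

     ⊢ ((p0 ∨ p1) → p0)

Search for a countermodel by truth-table:
  v=000: Γ:[] Δ:[((p0 ∨ p1) → p0)=T] refutes=False
  v=001: Γ:[] Δ:[((p0 ∨ p1) → p0)=T] refutes=False
  v=010: Γ:[] Δ:[((p0 ∨ p1) → p0)=F] refutes=True  ← countermodel

Result: [0, 1, 0]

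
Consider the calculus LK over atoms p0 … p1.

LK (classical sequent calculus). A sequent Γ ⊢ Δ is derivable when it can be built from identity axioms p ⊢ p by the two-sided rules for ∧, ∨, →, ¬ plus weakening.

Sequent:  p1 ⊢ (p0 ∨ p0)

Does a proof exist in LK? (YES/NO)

Search for a countermodel by truth-table:
  v=00: Γ:[p1=F] Δ:[(p0 ∨ p0)=F] refutes=False
  v=01: Γ:[p1=T] Δ:[(p0 ∨ p0)=F] refutes=True  ← countermodel

Result: NO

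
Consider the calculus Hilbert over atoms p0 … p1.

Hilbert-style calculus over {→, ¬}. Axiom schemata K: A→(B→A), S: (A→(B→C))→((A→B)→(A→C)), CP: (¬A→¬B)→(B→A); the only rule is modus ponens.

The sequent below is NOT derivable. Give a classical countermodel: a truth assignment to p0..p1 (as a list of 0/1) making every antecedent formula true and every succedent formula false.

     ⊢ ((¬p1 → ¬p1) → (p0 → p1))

Enumerate valuations to refute Γ ⊢ Δ:
  v=00: Γ:[] Δ:[((¬p1 → ¬p1) → (p0 → p1))=T] refutes=False
  v=01: Γ:[] Δ:[((¬p1 → ¬p1) → (p0 → p1))=T] refutes=False
  v=10: Γ:[] Δ:[((¬p1 → ¬p1) → (p0 → p1))=F] refutes=True  ← countermodel

Result: [1, 0]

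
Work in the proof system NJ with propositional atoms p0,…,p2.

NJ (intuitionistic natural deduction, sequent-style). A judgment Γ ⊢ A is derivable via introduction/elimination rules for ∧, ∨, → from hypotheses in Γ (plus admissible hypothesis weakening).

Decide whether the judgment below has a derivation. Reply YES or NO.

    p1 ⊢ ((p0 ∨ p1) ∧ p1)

Derivation trace:
[∧I] p1 ⊢ ((p0 ∨ p1) ∧ p1)
  [∨I₂] p1 ⊢ (p0 ∨ p1)
    [Ax] p1 ⊢ p1
  [Ax] p1 ⊢ p1

Result: YES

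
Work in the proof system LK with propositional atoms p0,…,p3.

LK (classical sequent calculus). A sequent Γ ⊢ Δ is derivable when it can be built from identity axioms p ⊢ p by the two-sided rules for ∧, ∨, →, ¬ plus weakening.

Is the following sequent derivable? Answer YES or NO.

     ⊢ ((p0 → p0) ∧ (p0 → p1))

Truth-table refutation:
  v=0000: Γ:[] Δ:[((p0 → p0) ∧ (p0 → p1))=T] refutes=False
  v=0001: Γ:[] Δ:[((p0 → p0) ∧ (p0 → p1))=T] refutes=False
  v=0010: Γ:[] Δ:[((p0 → p0) ∧ (p0 → p1))=T] refutes=False
  v=0011: Γ:[] Δ:[((p0 → p0) ∧ (p0 → p1))=T] refutes=False
  v=0100: Γ:[] Δ:[((p0 → p0) ∧ (p0 → p1))=T] refutes=False
  v=0101: Γ:[] Δ:[((p0 → p0) ∧ (p0 → p1))=T] refutes=False
  v=0110: Γ:[] Δ:[((p0 → p0) ∧ (p0 → p1))=T] refutes=False
  v=0111: Γ:[] Δ:[((p0 → p0) ∧ (p0 → p1))=T] refutes=False
  v=1000: Γ:[] Δ:[((p0 → p0) ∧ (p0 → p1))=F] refutes=True  ← countermodel

Result: NO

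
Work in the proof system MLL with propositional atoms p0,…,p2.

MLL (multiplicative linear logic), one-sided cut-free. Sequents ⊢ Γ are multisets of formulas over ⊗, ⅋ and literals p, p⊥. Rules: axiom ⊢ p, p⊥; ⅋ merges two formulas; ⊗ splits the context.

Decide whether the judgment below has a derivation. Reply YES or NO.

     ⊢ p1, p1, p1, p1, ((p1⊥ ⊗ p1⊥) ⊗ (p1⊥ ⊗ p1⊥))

Proof tree:
[⊗]  ⊢ p1, p1, p1, p1, ((p1⊥ ⊗ p1⊥) ⊗ (p1⊥ ⊗ p1⊥))
  [⊗]  ⊢ p1, p1, (p1⊥ ⊗ p1⊥)
    [Ax]  ⊢ p1, p1⊥
    [Ax]  ⊢ p1, p1⊥
  [⊗]  ⊢ p1, p1, (p1⊥ ⊗ p1⊥)
    [Ax]  ⊢ p1, p1⊥
    [Ax]  ⊢ p1, p1⊥

Result: YES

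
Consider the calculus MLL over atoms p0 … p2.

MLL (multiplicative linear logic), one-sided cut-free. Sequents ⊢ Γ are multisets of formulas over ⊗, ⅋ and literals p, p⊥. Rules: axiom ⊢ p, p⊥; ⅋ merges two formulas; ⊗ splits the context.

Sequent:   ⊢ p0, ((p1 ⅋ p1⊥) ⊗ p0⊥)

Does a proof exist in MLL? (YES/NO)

Proof tree:
[⊗]  ⊢ p0, ((p1 ⅋ p1⊥) ⊗ p0⊥)
  [⅋]  ⊢ (p1 ⅋ p1⊥)
    [Ax]  ⊢ p1, p1⊥
  [Ax]  ⊢ p0, p0⊥

Result: YES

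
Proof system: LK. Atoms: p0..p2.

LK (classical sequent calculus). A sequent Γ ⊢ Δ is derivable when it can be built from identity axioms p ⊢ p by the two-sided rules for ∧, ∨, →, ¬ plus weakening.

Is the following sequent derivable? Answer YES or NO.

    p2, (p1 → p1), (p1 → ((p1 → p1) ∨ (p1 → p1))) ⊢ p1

Truth-table refutation:
  v=000: Γ:[p2=F, (p1 → p1)=T, (p1 → ((p1 → p1) ∨ (p1 → p1)))=T] Δ:[p1=F] refutes=False
  v=001: Γ:[p2=T, (p1 → p1)=T, (p1 → ((p1 → p1) ∨ (p1 → p1)))=T] Δ:[p1=F] refutes=True  ← countermodel

Result: NO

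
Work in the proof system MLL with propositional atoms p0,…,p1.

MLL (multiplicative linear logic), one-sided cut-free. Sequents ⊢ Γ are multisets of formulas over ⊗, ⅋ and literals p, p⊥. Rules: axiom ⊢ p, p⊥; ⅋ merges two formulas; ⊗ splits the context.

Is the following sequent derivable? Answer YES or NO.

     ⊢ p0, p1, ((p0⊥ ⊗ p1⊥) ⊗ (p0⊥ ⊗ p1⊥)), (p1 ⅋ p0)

Proof tree:
[⅋]  ⊢ p0, p1, ((p0⊥ ⊗ p1⊥) ⊗ (p0⊥ ⊗ p1⊥)), (p1 ⅋ p0)
  [⊗]  ⊢ p0, p1, p0, p1, ((p0⊥ ⊗ p1⊥) ⊗ (p0⊥ ⊗ p1⊥))
    [⊗]  ⊢ p0, p1, (p0⊥ ⊗ p1⊥)
      [Ax]  ⊢ p0, p0⊥
      [Ax]  ⊢ p1, p1⊥
    [⊗]  ⊢ p0, p1, (p0⊥ ⊗ p1⊥)
      [Ax]  ⊢ p0, p0⊥
      [Ax]  ⊢ p1, p1⊥

Result: YES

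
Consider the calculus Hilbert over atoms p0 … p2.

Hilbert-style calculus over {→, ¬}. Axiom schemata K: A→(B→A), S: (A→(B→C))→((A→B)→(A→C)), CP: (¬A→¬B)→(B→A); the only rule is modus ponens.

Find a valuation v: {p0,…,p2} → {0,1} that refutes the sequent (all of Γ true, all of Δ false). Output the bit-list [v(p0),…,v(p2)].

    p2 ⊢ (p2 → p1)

Enumerate valuations to refute Γ ⊢ Δ:
  v=000: Γ:[p2=F] Δ:[(p2 → p1)=T] refutes=False
  v=001: Γ:[p2=T] Δ:[(p2 → p1)=F] refutes=True  ← countermodel

Result: [0, 0, 1]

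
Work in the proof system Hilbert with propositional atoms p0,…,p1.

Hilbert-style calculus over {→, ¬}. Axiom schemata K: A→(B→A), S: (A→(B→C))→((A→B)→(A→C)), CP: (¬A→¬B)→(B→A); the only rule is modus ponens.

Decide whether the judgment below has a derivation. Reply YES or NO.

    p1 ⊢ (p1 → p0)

Truth-table refutation:
  v=00: Γ:[p1=F] Δ:[(p1 → p0)=T] refutes=False
  v=01: Γ:[p1=T] Δ:[(p1 → p0)=F] refutes=True  ← countermodel

Result: NO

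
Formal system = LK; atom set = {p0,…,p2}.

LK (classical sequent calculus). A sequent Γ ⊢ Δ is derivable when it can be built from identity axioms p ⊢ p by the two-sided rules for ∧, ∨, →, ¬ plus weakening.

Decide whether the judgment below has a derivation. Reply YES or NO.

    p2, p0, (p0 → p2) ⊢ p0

Derivation (root first):
[→L] p2, p0, (p0 → p2) ⊢ p0
  [WL] p0, p2 ⊢ p0
    [Ax] p0 ⊢ p0
  [WR] p0, p2 ⊢ p0, p0
    [WL] p0, p2 ⊢ p0
      [Ax] p0 ⊢ p0

Result: YES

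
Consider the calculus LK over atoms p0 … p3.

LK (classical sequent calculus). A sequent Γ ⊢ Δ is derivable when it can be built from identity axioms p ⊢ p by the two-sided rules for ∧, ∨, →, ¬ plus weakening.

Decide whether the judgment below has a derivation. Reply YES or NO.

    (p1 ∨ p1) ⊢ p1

Derivation trace:
[∨L] (p1 ∨ p1) ⊢ p1
  [WR] p1 ⊢ p1, p1
    [Ax] p1 ⊢ p1
  [WR] p1 ⊢ p1, p1
    [Ax] p1 ⊢ p1

Result: YES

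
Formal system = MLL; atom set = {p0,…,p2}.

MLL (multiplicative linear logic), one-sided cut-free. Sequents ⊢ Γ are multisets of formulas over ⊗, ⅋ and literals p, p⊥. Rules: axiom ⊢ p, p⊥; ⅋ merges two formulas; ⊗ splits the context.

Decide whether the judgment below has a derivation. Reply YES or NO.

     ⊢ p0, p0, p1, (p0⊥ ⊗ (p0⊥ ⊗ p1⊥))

Derivation trace:
[⊗]  ⊢ p0, p0, p1, (p0⊥ ⊗ (p0⊥ ⊗ p1⊥))
  [Ax]  ⊢ p0, p0⊥
  [⊗]  ⊢ p0, p1, (p0⊥ ⊗ p1⊥)
    [Ax]  ⊢ p0, p0⊥
    [Ax]  ⊢ p1, p1⊥

Result: YES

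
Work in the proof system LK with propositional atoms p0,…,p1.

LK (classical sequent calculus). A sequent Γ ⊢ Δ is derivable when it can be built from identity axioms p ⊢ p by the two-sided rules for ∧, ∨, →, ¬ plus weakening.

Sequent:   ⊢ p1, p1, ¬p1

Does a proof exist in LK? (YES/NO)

Derivation (root first):
[¬R]  ⊢ p1, p1, ¬p1
  [WR] p1 ⊢ p1, p1
    [Ax] p1 ⊢ p1

Result: YES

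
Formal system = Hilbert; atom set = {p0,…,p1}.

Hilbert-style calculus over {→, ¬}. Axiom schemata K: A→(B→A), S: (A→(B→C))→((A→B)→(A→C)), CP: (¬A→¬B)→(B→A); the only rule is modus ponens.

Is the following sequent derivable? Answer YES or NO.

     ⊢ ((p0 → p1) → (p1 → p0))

Search for a countermodel by truth-table:
  v=00: Γ:[] Δ:[((p0 → p1) → (p1 → p0))=T] refutes=False
  v=01: Γ:[] Δ:[((p0 → p1) → (p1 → p0))=F] refutes=True  ← countermodel

Result: NO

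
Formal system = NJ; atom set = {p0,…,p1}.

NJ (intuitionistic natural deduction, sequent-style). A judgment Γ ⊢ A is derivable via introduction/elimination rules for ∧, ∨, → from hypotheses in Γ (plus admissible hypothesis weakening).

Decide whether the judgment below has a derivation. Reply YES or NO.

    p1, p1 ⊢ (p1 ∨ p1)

Proof tree:
[∨I₂] p1, p1 ⊢ (p1 ∨ p1)
  [Wk] p1, p1 ⊢ p1
    [Ax] p1 ⊢ p1

Result: YES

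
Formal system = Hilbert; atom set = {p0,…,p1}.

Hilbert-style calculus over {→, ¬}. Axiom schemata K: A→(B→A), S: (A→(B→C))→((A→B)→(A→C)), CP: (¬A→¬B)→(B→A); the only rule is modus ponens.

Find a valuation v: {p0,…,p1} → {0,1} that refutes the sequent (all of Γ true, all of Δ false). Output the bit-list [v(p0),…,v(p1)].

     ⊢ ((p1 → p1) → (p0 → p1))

Search for a countermodel by truth-table:
  v=00: Γ:[] Δ:[((p1 → p1) → (p0 → p1))=T] refutes=False
  v=01: Γ:[] Δ:[((p1 → p1) → (p0 → p1))=T] refutes=False
  v=10: Γ:[] Δ:[((p1 → p1) → (p0 → p1))=F] refutes=True  ← countermodel

Result: [1, 0]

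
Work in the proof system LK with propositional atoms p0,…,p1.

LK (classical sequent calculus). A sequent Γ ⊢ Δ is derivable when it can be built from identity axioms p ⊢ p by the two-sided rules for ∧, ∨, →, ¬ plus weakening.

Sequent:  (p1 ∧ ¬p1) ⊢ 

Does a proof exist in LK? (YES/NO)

Derivation (root first):
[∧L] (p1 ∧ ¬p1) ⊢ 
  [¬L] p1, ¬p1 ⊢ 
    [Ax] p1 ⊢ p1

Result: YES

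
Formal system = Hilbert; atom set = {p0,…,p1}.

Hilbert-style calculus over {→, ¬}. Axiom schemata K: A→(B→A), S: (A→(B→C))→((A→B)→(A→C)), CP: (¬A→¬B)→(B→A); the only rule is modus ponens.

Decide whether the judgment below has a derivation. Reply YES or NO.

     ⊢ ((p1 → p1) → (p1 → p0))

Search for a countermodel by truth-table:
  v=00: Γ:[] Δ:[((p1 → p1) → (p1 → p0))=T] refutes=False
  v=01: Γ:[] Δ:[((p1 → p1) → (p1 → p0))=F] refutes=True  ← countermodel

Result: NO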